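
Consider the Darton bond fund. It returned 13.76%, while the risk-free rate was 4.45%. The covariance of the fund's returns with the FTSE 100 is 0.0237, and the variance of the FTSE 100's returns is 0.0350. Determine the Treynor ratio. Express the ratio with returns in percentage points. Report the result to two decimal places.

β = Cov / Var = 0.0237 / 0.0350 = 0.6771
Treynor = (Rp − Rf) / β = (13.76% − 4.45%) / 0.6771 = 9.31 / 0.6771 = 13.7498

13.75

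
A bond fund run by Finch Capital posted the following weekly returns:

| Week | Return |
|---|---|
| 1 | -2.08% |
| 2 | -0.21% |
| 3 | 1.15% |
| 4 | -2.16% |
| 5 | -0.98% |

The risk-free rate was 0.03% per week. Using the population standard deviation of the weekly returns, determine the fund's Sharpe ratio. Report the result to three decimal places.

-0.716

μ = (-2.08 − 0.21 + 1.15 − 2.16 − 0.98) / 5 = -4.280 / 5 = -0.8560%
Σ(r − μ)² = (-2.08 − (-0.8560))² + (-0.21 − (-0.8560))² + … = 7.6553
σ = √[7.6553 / 5] = 1.2374%
Sharpe = (μ − rf) / σ = (-0.8560 − 0.03) / 1.2374 = -0.8860 / 1.2374 = -0.7160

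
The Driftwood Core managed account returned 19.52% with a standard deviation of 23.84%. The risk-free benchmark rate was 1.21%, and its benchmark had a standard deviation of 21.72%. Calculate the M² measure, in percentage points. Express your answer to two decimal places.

Sharpe = (Rp − Rf) / σp = (19.52% − 1.21%) / 23.84% = 0.7680
M² = Rf + Sharpe × σm = 1.21% + 0.7680 × 21.72% = 17.8910%

17.89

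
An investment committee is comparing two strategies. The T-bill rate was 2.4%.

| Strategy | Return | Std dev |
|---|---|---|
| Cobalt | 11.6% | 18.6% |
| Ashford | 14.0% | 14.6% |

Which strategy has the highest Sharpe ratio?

Cobalt: Sharpe ratio = (11.6% − 2.4%) / 18.6% = 0.495
Ashford: Sharpe ratio = (14.0% − 2.4%) / 14.6% = 0.795
Highest: Ashford (0.795).

Ashford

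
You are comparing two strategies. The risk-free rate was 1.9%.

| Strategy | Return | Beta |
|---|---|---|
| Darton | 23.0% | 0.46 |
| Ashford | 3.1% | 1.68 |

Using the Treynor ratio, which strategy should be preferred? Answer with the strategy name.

Darton

Darton: Treynor = (23.0% − 1.9%) / 0.46 = 45.870
Ashford: Treynor = (3.1% − 1.9%) / 1.68 = 0.714
Highest: Darton (45.870).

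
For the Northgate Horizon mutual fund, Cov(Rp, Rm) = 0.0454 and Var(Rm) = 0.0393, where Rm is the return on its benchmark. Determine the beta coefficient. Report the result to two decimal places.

β = Cov(Rp, Rm) / Var(Rm) = 0.0454 / 0.0393 = 1.1552

1.16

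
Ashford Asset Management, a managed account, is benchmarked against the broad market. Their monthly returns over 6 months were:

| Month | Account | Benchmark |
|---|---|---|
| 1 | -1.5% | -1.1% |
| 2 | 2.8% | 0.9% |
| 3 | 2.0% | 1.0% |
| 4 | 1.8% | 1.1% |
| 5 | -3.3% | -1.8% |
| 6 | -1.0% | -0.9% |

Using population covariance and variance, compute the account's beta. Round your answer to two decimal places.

1.85

r̄p = 0.1333%,  r̄m = -0.1333%
Cov = Σ(rp − r̄p)(rm − r̄m) / 6 = 2.5161
Var(rm) = Σ(rm − r̄m)² / 6 = 1.3622
β = Cov / Var = 2.5161 / 1.3622 = 1.8471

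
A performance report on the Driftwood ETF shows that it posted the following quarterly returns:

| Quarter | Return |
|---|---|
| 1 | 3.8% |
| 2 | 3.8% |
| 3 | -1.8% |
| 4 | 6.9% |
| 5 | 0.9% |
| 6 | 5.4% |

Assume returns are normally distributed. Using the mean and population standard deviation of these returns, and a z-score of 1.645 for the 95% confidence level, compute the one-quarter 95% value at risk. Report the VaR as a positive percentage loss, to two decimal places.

1.56

μ = (3.8 + 3.8 − 1.8 + 6.9 + 0.9 + 5.4) / 6 = 19.00 / 6 = 3.1667%
Σ(r − μ)² = (3.8 − 3.1667)² + (3.8 − 3.1667)² + (-1.8 − 3.1667)² + … = 49.5333
population σ = √(49.5333 / 6) = √8.2556 = 2.8733%
VaR = −(μ − z·σ) = −(3.1667 − 1.645 × 2.8733) = −(-1.5599) = 1.5599%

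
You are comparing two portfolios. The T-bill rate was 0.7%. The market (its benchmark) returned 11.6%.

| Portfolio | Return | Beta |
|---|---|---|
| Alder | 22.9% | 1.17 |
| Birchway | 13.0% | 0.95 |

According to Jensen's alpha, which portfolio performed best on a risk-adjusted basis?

Alder

Alder: α = 22.9% − [0.7% + 1.17 × (11.6% − 0.7%)] = 9.447
Birchway: α = 13.0% − [0.7% + 0.95 × (11.6% − 0.7%)] = 1.945
Highest: Alder (9.447).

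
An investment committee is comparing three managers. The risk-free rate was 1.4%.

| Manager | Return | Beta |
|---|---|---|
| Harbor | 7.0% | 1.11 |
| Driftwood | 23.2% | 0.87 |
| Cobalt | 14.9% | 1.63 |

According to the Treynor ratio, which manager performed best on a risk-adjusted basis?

Driftwood

Harbor: Treynor = (7.0% − 1.4%) / 1.11 = 5.045
Driftwood: Treynor = (23.2% − 1.4%) / 0.87 = 25.057
Cobalt: Treynor = (14.9% − 1.4%) / 1.63 = 8.282
Highest: Driftwood (25.057).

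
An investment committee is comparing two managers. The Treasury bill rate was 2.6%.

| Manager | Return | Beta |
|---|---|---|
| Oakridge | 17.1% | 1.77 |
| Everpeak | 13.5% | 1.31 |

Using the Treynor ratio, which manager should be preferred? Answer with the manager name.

Oakridge: Treynor = (17.1% − 2.6%) / 1.77 = 8.192
Everpeak: Treynor = (13.5% − 2.6%) / 1.31 = 8.321
Highest: Everpeak (8.321).

Everpeak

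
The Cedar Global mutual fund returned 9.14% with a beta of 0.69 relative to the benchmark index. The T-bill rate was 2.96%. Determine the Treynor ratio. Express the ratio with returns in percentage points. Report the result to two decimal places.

8.96

Treynor = (Rp − Rf) / β = (9.14% − 2.96%) / 0.69 = 6.18 / 0.69 = 8.9565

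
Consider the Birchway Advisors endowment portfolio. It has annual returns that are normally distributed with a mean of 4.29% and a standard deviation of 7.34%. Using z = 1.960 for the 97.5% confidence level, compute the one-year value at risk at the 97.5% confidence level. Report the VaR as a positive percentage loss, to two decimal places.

VaR (as % loss) = −(μ − z·σ) = −(4.29% − 1.960 × 7.34%) = −(-10.0964%) = 10.0964%

10.10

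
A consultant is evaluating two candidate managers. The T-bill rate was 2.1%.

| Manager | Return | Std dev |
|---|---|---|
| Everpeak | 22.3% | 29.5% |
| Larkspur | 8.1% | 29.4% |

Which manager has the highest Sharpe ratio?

Everpeak: Sharpe ratio = (22.3% − 2.1%) / 29.5% = 0.685
Larkspur: Sharpe ratio = (8.1% − 2.1%) / 29.4% = 0.204
Highest: Everpeak (0.685).

Everpeak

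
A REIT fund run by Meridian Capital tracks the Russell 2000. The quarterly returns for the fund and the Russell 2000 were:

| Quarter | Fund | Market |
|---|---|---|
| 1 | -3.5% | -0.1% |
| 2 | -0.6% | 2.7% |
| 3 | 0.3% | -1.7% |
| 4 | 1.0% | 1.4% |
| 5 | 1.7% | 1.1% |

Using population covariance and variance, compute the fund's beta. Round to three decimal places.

0.203

r̄p = -0.2200%,  r̄m = 0.6800%
Cov = Σ(rp − r̄p)(rm − r̄m) / 5 = 0.4476
Var(rm) = Σ(rm − r̄m)² / 5 = 2.2096
β = Cov / Var = 0.4476 / 2.2096 = 0.2026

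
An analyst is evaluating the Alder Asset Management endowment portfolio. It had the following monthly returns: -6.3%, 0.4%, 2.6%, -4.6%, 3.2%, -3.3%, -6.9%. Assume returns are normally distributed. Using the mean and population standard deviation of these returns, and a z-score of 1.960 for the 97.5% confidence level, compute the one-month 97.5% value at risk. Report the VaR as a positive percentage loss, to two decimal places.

Mean return μ = -14.90 / 7 = -2.1286%
Σ(r − μ)² = 104.7943; population σ = √(104.7943/7) = 3.8692%
VaR = −(μ − z·σ) = −(-2.1286 − 1.960 × 3.8692) = −(-9.7122) = 9.7122%

9.71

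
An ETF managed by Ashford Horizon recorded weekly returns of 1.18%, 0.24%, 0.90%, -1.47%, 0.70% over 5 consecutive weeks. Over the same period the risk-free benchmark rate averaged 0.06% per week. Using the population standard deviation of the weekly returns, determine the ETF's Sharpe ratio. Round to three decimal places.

r̄ = (1.18 + 0.24 + 0.9 − 1.47 + 0.7) / 5 = 0.3100%
Σ(r − r̄)² = (1.18 − 0.3100)² + (0.24 − 0.3100)² + … = 4.4304
σ = √[4.4304 / 5] = 0.9413%
Sharpe = (r̄ − rf) / σ = (0.3100 − 0.06) / 0.9413 = 0.2500 / 0.9413 = 0.2656

0.266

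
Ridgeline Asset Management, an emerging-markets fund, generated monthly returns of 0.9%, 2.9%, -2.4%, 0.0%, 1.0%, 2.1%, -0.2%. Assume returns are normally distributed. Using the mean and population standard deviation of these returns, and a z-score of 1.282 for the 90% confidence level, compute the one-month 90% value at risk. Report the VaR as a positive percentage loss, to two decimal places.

r̄ = (0.9 + 2.9 − 2.4 + 0 + 1 + 2.1 − 0.2) / 7 = 4.30 / 7 = 0.6143%
Population std dev = √[17.7886 / 7] = 1.5941%
VaR = −(r̄ − z·σ) = −(0.6143 − 1.282 × 1.5941) = −(-1.4293) = 1.4293%

1.43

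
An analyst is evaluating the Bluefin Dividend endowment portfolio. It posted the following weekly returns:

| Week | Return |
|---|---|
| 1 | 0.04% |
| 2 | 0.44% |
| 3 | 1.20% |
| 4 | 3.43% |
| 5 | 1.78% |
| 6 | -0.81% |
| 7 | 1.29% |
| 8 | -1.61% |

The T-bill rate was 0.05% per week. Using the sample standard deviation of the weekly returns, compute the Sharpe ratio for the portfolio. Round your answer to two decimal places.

r̄ = (0.04 + 0.44 + 1.2 + 3.43 + 1.78 − 0.81 + 1.29 − 1.61) / 8 = 5.760 / 8 = 0.7200%
Sample σ = √[Σ(r − r̄)² / 7] = √[17.3336 / 7] = √2.4762 = 1.5736%
Sharpe = (r̄ − rf) / σ = (0.7200 − 0.05) / 1.5736 = 0.6700 / 1.5736 = 0.4258

0.43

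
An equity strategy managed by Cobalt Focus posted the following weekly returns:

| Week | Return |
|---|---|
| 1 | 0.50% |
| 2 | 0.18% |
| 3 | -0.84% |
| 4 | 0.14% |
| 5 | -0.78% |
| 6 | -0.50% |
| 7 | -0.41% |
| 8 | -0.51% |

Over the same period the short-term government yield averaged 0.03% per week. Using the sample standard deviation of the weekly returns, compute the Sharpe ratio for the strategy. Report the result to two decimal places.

r̄ = (0.5 + 0.18 − 0.84 + 0.14 − 0.78 − 0.5 − 0.41 − 0.51) / 8 = -2.220 / 8 = -0.2775%
Σ(r − r̄)² = (0.5 − (-0.2775))² + (0.18 − (-0.2775))² + … = 1.6782
σ = √[1.6782 / 7] = 0.4896%
Sharpe = (r̄ − rf) / σ = (-0.2775 − 0.03) / 0.4896 = -0.3075 / 0.4896 = -0.6281

-0.63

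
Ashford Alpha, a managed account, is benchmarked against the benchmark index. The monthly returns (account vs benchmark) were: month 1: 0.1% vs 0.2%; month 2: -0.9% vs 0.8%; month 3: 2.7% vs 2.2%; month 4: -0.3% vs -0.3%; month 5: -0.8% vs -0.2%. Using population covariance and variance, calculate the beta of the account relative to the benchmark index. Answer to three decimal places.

1.207

r̄p = 0.1600%,  r̄m = 0.5400%
Cov = Σ(rp − r̄p)(rm − r̄m) / 5 = 1.0116
Var(rm) = Σ(rm − r̄m)² / 5 = 0.8384
β = Cov / Var = 1.0116 / 0.8384 = 1.2066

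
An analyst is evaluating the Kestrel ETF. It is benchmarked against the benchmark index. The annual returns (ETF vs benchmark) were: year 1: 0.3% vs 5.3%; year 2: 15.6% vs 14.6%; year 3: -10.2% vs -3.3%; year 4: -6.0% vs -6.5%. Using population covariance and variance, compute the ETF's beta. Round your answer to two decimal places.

1.13

r̄p = -0.0750%,  r̄m = 2.5250%
Cov = Σ(rp − r̄p)(rm − r̄m) / 4 = 75.6919
Var(rm) = Σ(rm − r̄m)² / 4 = 67.2219
β = Cov / Var = 75.6919 / 67.2219 = 1.1260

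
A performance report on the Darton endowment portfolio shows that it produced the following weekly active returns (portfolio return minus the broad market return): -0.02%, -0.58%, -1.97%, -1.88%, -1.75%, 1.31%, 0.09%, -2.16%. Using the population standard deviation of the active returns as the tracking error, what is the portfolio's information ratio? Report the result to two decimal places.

r̄ = (-0.02 − 0.58 − 1.97 − 1.88 − 1.75 + 1.31 + 0.09 − 2.16) / 8 = -0.8700%
Population σ = √[Σ(r − r̄)² / 8] = √[11.1492 / 8] = √1.3937 = 1.1806%
IR = r̄ / tracking error = -0.8700 / 1.1806 = -0.7369

-0.74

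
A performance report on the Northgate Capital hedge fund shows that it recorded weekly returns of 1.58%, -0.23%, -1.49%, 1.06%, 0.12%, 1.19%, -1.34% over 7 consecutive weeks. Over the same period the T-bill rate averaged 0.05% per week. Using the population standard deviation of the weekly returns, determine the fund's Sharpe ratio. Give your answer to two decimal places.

0.07

r̄ = (1.58 − 0.23 − 1.49 + 1.06 + 0.12 + 1.19 − 1.34) / 7 = 0.890 / 7 = 0.1271%
Σ(r − r̄)² = (1.58 − 0.1271)² + (-0.23 − 0.1271)² + (-1.49 − 0.1271)² + … = 9.0059
σ = √[9.0059 / 7] = 1.1343%
Sharpe = (r̄ − rf) / σ = (0.1271 − 0.05) / 1.1343 = 0.0771 / 1.1343 = 0.0680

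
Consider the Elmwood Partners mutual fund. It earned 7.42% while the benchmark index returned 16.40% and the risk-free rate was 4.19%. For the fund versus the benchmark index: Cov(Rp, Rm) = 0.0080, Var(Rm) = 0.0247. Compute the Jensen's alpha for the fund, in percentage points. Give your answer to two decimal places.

-0.72

β = Cov / Var = 0.0080 / 0.0247 = 0.3239
E[R] = Rf + β(Rm − Rf) = 4.19% + 0.3239 × (16.40% − 4.19%) = 8.1448%
α = Rp − E[R] = 7.42% − 8.1448% = -0.7248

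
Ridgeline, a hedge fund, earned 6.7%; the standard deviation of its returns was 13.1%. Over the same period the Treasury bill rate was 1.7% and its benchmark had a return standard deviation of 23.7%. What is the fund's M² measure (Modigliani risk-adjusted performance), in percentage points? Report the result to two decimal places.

Sharpe = (Rp − Rf) / σp = (6.7% − 1.7%) / 13.1% = 0.3817
M² = Rf + Sharpe × σm = 1.7% + 0.3817 × 23.7% = 10.7463%

10.75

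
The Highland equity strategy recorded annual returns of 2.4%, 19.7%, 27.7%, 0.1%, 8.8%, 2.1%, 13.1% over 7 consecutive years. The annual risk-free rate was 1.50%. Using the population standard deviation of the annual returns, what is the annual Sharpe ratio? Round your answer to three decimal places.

Mean return r̄ = 73.90 / 7 = 10.5571%
Σ(r − r̄)² = (2.4 − 10.5571)² + (19.7 − 10.5571)² + … = 634.4371
population σ = √(634.4371 / 7) = √90.6339 = 9.5202%
Sharpe = (r̄ − rf) / σ = (10.5571 − 1.5) / 9.5202 = 9.0571 / 9.5202 = 0.9514

0.951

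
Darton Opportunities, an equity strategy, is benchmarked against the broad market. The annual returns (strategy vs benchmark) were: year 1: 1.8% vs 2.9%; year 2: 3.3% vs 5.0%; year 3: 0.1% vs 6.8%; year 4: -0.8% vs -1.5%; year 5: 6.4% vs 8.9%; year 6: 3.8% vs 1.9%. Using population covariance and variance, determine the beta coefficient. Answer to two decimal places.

0.43

r̄p = 2.4333%,  r̄m = 4.0000%
Cov = Σ(rp − r̄p)(rm − r̄m) / 6 = 4.8967
Var(rm) = Σ(rm − r̄m)² / 6 = 11.4533
β = Cov / Var = 4.8967 / 11.4533 = 0.4275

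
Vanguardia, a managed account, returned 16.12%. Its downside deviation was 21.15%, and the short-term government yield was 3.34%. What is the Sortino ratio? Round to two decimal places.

Sortino = (Rp − Rf) / σd = (16.12% − 3.34%) / 21.15% = 12.78% / 21.15% = 0.6043

0.60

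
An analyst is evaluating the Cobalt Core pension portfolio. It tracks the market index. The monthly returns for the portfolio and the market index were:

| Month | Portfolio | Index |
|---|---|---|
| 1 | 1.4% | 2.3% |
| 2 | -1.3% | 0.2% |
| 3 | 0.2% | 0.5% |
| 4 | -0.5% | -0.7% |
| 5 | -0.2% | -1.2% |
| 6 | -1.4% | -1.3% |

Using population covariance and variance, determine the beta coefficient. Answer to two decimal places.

r̄p = -0.3000%,  r̄m = -0.0333%
Cov = Σ(rp − r̄p)(rm − r̄m) / 6 = 0.9017
Var(rm) = Σ(rm − r̄m)² / 6 = 1.5322
β = Cov / Var = 0.9017 / 1.5322 = 0.5885

0.59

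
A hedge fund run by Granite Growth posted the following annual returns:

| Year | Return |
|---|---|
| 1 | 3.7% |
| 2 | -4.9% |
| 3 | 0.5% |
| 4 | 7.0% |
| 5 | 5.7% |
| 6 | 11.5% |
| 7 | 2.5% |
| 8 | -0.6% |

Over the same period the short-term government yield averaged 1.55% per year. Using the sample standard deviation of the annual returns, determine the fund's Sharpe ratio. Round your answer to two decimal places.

Mean return μ = 25.40 / 8 = 3.1750%
Σ(r − μ)² = (3.7 − 3.1750)² + (-4.9 − 3.1750)² + (0.5 − 3.1750)² + … = 177.6550
sample σ = √(177.6550 / 7) = √25.3793 = 5.0378%
Sharpe = (μ − rf) / σ = (3.1750 − 1.55) / 5.0378 = 1.6250 / 5.0378 = 0.3226

0.32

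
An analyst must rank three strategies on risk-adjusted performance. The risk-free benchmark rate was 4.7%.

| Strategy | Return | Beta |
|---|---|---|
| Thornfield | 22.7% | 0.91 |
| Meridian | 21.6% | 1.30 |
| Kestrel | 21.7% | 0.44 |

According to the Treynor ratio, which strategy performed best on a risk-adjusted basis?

Kestrel

Thornfield: Treynor = (22.7% − 4.7%) / 0.91 = 19.780
Meridian: Treynor = (21.6% − 4.7%) / 1.30 = 13.000
Kestrel: Treynor = (21.7% − 4.7%) / 0.44 = 38.636
Highest: Kestrel (38.636).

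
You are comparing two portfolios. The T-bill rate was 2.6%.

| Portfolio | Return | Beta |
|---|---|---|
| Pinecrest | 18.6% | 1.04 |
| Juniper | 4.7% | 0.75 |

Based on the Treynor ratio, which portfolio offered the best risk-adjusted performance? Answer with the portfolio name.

Pinecrest

Pinecrest: Treynor = (18.6% − 2.6%) / 1.04 = 15.385
Juniper: Treynor = (4.7% − 2.6%) / 0.75 = 2.800
Highest: Pinecrest (15.385).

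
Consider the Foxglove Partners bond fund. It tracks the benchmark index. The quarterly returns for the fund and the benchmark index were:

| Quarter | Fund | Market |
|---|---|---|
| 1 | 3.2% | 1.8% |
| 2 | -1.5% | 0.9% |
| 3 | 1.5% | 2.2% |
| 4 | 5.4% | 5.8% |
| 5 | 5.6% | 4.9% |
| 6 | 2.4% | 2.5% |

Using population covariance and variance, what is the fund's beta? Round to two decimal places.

1.23

r̄p = 2.7667%,  r̄m = 3.0167%
Cov = Σ(rp − r̄p)(rm − r̄m) / 6 = 3.7322
Var(rm) = Σ(rm − r̄m)² / 6 = 3.0314
β = Cov / Var = 3.7322 / 3.0314 = 1.2312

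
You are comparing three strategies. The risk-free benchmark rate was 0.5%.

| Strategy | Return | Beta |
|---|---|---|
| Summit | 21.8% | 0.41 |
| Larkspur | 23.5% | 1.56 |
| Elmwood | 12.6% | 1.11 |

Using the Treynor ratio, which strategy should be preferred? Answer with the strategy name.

Summit: Treynor = (21.8% − 0.5%) / 0.41 = 51.951
Larkspur: Treynor = (23.5% − 0.5%) / 1.56 = 14.744
Elmwood: Treynor = (12.6% − 0.5%) / 1.11 = 10.901
Highest: Summit (51.951).

Summit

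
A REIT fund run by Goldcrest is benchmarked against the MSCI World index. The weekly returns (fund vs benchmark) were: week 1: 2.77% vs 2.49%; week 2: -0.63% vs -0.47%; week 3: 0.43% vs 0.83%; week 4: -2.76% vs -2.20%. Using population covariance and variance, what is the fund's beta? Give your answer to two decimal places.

1.15

r̄p = -0.0475%,  r̄m = 0.1625%
Cov = Σ(rp − r̄p)(rm − r̄m) / 4 = 3.4133
Var(rm) = Σ(rm − r̄m)² / 4 = 2.9611
β = Cov / Var = 3.4133 / 2.9611 = 1.1527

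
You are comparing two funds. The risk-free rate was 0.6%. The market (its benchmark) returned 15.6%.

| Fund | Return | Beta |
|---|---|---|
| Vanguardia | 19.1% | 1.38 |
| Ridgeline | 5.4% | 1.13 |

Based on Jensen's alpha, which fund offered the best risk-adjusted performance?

Vanguardia

Vanguardia: α = 19.1% − [0.6% + 1.38 × (15.6% − 0.6%)] = -2.200
Ridgeline: α = 5.4% − [0.6% + 1.13 × (15.6% − 0.6%)] = -12.150
Highest: Vanguardia (-2.200).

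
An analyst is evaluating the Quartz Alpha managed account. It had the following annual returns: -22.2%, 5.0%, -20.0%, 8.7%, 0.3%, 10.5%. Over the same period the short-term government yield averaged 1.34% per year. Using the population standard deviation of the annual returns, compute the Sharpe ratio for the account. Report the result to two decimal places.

-0.32

r̄ = (-22.2 + 5 − 20 + 8.7 + 0.3 + 10.5) / 6 = -17.70 / 6 = -2.9500%
Population std dev = √[1051.6550 / 6] = 13.2392%
Sharpe = (r̄ − rf) / σ = (-2.9500 − 1.34) / 13.2392 = -4.2900 / 13.2392 = -0.3240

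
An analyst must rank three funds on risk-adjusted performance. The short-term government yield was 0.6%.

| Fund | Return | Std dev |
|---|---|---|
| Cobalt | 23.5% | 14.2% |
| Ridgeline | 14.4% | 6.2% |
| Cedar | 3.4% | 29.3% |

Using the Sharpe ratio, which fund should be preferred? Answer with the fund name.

Ridgeline

Cobalt: Sharpe ratio = (23.5% − 0.6%) / 14.2% = 1.613
Ridgeline: Sharpe ratio = (14.4% − 0.6%) / 6.2% = 2.226
Cedar: Sharpe ratio = (3.4% − 0.6%) / 29.3% = 0.096
Highest: Ridgeline (2.226).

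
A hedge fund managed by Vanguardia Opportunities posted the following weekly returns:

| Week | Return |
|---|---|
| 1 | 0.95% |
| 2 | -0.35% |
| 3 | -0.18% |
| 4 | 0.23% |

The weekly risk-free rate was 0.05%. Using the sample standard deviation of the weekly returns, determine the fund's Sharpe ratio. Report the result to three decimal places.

r̄ = (0.95 − 0.35 − 0.18 + 0.23) / 4 = 0.1625%
Sample std dev = √[1.0047 / 3] = 0.5787%
Sharpe = (r̄ − rf) / σ = (0.1625 − 0.05) / 0.5787 = 0.1125 / 0.5787 = 0.1944

0.194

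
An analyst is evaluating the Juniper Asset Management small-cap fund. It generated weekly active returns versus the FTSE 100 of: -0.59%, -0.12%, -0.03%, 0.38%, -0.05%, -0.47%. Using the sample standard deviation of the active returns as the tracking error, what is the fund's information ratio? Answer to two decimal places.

μ = (-0.59 − 0.12 − 0.03 + 0.38 − 0.05 − 0.47) / 6 = -0.1467%
Σ(r − μ)² = (-0.59 − (-0.1467))² + (-0.12 − (-0.1467))² + … = 0.6021
sample σ = √(0.6021 / 5) = √0.1204 = 0.3470%
IR = μ / tracking error = -0.1467 / 0.3470 = -0.4228

-0.42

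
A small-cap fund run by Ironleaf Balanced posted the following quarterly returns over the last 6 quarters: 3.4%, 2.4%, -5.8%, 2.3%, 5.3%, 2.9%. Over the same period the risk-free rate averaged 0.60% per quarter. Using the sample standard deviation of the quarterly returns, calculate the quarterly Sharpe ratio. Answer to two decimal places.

0.30

μ = (3.4 + 2.4 − 5.8 + 2.3 + 5.3 + 2.9) / 6 = 10.50 / 6 = 1.7500%
Sample σ = √[Σ(r − μ)² / 5] = √[74.3750 / 5] = √14.8750 = 3.8568%
Sharpe = (μ − rf) / σ = (1.7500 − 0.6) / 3.8568 = 1.1500 / 3.8568 = 0.2982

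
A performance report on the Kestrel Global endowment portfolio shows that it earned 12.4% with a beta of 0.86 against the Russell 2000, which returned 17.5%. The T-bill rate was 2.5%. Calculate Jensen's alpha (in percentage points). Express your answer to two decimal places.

CAPM expected return = Rf + β(Rm − Rf) = 2.5% + 0.86 × (17.5% − 2.5%) = 2.5 + 0.86 × 15.00 = 15.4000%
Jensen's α = Rp − E[R] = 12.4% − 15.4000% = -3.0000

-3.00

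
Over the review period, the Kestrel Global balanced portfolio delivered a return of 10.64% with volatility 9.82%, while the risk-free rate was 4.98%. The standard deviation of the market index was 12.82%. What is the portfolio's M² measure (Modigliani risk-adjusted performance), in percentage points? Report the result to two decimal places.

12.37

Sharpe = (Rp − Rf) / σp = (10.64% − 4.98%) / 9.82% = 0.5764
M² = Rf + Sharpe × σm = 4.98% + 0.5764 × 12.82% = 12.3694%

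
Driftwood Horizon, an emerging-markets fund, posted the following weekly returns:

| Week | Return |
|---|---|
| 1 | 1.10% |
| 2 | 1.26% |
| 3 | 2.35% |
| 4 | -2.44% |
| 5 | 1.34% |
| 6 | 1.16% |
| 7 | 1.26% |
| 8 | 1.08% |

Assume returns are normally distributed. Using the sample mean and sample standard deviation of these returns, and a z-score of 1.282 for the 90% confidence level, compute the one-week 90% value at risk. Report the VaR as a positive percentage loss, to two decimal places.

0.91

r̄ = (1.1 + 1.26 + 2.35 − 2.44 + 1.34 + 1.16 + 1.26 + 1.08) / 8 = 0.8888%
Σ(r − r̄)² = 13.8499; sample σ = √(13.8499/7) = 1.4066%
VaR = −(r̄ − z·σ) = −(0.8888 − 1.282 × 1.4066) = −(-0.9145) = 0.9145%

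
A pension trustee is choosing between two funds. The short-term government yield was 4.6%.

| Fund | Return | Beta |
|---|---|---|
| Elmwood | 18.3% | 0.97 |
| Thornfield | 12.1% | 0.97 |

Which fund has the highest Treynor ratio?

Elmwood: Treynor = (18.3% − 4.6%) / 0.97 = 14.124
Thornfield: Treynor = (12.1% − 4.6%) / 0.97 = 7.732
Highest: Elmwood (14.124).

Elmwood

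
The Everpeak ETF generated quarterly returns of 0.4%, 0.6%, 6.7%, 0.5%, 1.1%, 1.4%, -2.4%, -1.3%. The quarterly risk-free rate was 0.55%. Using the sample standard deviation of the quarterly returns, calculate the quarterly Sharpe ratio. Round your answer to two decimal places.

r̄ = (0.4 + 0.6 + 6.7 + 0.5 + 1.1 + 1.4 − 2.4 − 1.3) / 8 = 7.00 / 8 = 0.8750%
Sample σ = √[Σ(r − r̄)² / 7] = √[50.1550 / 7] = √7.1650 = 2.6768%
Sharpe = (r̄ − rf) / σ = (0.8750 − 0.55) / 2.6768 = 0.3250 / 2.6768 = 0.1214

0.12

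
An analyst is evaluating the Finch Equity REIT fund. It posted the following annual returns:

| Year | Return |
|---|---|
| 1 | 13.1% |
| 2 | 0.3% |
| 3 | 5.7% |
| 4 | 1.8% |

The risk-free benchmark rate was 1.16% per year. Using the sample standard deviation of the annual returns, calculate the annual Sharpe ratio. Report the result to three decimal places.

μ = (13.1 + 0.3 + 5.7 + 1.8) / 4 = 20.90 / 4 = 5.2250%
Sample σ = √[Σ(r − μ)² / 3] = √[98.2275 / 3] = √32.7425 = 5.7221%
Sharpe = (μ − rf) / σ = (5.2250 − 1.16) / 5.7221 = 4.0650 / 5.7221 = 0.7104

0.710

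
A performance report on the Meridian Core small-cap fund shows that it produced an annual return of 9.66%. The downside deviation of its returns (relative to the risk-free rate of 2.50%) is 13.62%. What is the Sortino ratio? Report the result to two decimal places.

Sortino = (Rp − Rf) / σd = (9.66% − 2.50%) / 13.62% = 7.16% / 13.62% = 0.5257

0.53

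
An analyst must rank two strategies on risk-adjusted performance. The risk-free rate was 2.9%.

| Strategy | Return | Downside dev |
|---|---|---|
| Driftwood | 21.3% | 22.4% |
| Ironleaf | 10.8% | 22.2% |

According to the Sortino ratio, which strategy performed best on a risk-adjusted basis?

Driftwood: Sortino ratio = (21.3% − 2.9%) / 22.4% = 0.821
Ironleaf: Sortino ratio = (10.8% − 2.9%) / 22.2% = 0.356
Highest: Driftwood (0.821).

Driftwood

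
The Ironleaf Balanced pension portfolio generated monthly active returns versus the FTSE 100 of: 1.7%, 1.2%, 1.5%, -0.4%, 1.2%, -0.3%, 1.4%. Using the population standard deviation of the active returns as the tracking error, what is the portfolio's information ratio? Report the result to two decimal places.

1.12

r̄ = (1.7 + 1.2 + 1.5 − 0.4 + 1.2 − 0.3 + 1.4) / 7 = 6.30 / 7 = 0.9000%
Σ(r − r̄)² = 4.5600; population σ = √(4.5600/7) = 0.8071%
IR = r̄ / tracking error = 0.9000 / 0.8071 = 1.1151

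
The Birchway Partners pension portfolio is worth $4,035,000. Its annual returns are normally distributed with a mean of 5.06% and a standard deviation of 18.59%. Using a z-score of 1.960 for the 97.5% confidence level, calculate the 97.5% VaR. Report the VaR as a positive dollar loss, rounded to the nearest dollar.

$1,266,038

Return at the 97.5% tail: μ − z·σ = 5.06% − 1.960 × 18.59% = 5.06 − 36.4364 = -31.3764%
VaR = −(-31.3764%) × $4,035,000 = 31.3764% × $4,035,000 = $1,266,038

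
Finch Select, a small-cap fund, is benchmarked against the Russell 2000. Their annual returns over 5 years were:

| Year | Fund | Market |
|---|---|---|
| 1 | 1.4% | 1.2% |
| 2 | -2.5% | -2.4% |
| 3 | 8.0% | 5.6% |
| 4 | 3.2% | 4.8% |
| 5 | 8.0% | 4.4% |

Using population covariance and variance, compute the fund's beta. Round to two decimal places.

1.22

r̄p = 3.6200%,  r̄m = 2.7200%
Cov = Σ(rp − r̄p)(rm − r̄m) / 5 = 10.7616
Var(rm) = Σ(rm − r̄m)² / 5 = 8.7936
β = Cov / Var = 10.7616 / 8.7936 = 1.2238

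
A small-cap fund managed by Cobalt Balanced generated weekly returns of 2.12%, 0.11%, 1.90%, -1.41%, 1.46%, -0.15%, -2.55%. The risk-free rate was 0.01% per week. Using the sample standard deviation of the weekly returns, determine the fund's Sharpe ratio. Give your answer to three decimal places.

0.115

r̄ = (2.12 + 0.11 + 1.9 − 1.41 + 1.46 − 0.15 − 2.55) / 7 = 1.480 / 7 = 0.2114%
Σ(r − r̄)² = 18.4483; sample σ = √(18.4483/6) = 1.7535%
Sharpe = (r̄ − rf) / σ = (0.2114 − 0.01) / 1.7535 = 0.2014 / 1.7535 = 0.1149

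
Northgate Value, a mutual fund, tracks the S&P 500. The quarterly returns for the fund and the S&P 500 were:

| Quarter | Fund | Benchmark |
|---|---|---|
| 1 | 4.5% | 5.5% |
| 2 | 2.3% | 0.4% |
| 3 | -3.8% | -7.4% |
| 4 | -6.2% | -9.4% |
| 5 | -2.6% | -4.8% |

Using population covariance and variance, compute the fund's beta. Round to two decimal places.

r̄p = -1.1600%,  r̄m = -3.1400%
Cov = Σ(rp − r̄p)(rm − r̄m) / 5 = 21.2676
Var(rm) = Σ(rm − r̄m)² / 5 = 29.4544
β = Cov / Var = 21.2676 / 29.4544 = 0.7221

0.72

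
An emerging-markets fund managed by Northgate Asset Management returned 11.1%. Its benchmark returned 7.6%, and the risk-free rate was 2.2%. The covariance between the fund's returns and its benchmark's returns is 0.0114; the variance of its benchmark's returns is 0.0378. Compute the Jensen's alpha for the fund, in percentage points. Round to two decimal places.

β = Cov / Var = 0.0114 / 0.0378 = 0.3016
E[R] = Rf + β(Rm − Rf) = 2.2% + 0.3016 × (7.6% − 2.2%) = 3.8286%
α = Rp − E[R] = 11.1% − 3.8286% = 7.2714

7.27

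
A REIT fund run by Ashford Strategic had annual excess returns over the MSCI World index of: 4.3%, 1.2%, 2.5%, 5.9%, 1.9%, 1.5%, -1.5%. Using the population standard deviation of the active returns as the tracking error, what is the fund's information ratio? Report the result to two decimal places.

r̄ = (4.3 + 1.2 + 2.5 + 5.9 + 1.9 + 1.5 − 1.5) / 7 = 15.80 / 7 = 2.2571%
Σ(r − r̄)² = (4.3 − 2.2571)² + (1.2 − 2.2571)² + … = 33.4371
population σ = √(33.4371 / 7) = √4.7767 = 2.1856%
IR = r̄ / tracking error = 2.2571 / 2.1856 = 1.0327

1.03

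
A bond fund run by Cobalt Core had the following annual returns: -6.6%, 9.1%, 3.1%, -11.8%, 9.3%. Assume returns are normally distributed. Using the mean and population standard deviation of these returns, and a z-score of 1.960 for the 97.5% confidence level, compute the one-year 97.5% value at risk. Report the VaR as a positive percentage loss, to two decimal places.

16.01

Mean return μ = 3.10 / 5 = 0.6200%
Σ(r − μ)² = 359.7880; population σ = √(359.7880/5) = 8.4828%
VaR = −(μ − z·σ) = −(0.6200 − 1.960 × 8.4828) = −(-16.0063) = 16.0063%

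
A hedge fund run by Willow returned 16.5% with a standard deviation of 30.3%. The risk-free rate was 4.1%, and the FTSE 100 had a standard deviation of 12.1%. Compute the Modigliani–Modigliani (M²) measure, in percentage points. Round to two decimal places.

9.05

Sharpe = (Rp − Rf) / σp = (16.5% − 4.1%) / 30.3% = 0.4092
M² = Rf + Sharpe × σm = 4.1% + 0.4092 × 12.1% = 9.0513%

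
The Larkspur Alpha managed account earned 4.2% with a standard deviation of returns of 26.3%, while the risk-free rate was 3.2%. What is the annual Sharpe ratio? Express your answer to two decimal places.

0.04

Sharpe = (Rp − Rf) / σp = (4.2% − 3.2%) / 26.3% = 1.00% / 26.3% = 0.0380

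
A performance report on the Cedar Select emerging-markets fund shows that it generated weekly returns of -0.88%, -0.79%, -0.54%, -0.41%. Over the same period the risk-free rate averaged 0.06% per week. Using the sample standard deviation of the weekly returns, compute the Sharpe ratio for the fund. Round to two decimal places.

-3.29

r̄ = (-0.88 − 0.79 − 0.54 − 0.41) / 4 = -0.6550%
Sample std dev = √[0.1421 / 3] = 0.2176%
Sharpe = (r̄ − rf) / σ = (-0.6550 − 0.06) / 0.2176 = -0.7150 / 0.2176 = -3.2858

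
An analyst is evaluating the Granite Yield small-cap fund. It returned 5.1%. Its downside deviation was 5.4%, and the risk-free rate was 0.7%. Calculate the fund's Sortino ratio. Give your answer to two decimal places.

0.81

Sortino = (Rp − Rf) / σd = (5.1% − 0.7%) / 5.4% = 4.40% / 5.4% = 0.8148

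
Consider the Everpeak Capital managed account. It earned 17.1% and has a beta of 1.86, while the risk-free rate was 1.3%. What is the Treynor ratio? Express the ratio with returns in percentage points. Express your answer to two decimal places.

8.49

Treynor = (Rp − Rf) / β = (17.1% − 1.3%) / 1.86 = 15.80 / 1.86 = 8.4946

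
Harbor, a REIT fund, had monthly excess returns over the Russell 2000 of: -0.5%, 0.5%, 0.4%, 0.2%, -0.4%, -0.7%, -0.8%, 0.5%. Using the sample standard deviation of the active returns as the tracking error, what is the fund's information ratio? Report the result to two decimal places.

r̄ = (-0.5 + 0.5 + 0.4 + 0.2 − 0.4 − 0.7 − 0.8 + 0.5) / 8 = -0.80 / 8 = -0.1000%
Σ(r − r̄)² = (-0.5 − (-0.1000))² + (0.5 − (-0.1000))² + (0.4 − (-0.1000))² + … = 2.1600
σ = √[2.1600 / 7] = 0.5555%
IR = r̄ / tracking error = -0.1000 / 0.5555 = -0.1800

-0.18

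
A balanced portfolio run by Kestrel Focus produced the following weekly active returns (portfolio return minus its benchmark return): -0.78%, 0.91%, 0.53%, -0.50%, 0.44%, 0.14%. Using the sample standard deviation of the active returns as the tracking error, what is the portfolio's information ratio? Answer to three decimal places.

μ = (-0.78 + 0.91 + 0.53 − 0.5 + 0.44 + 0.14) / 6 = 0.1233%
Σ(r − μ)² = (-0.78 − 0.1233)² + (0.91 − 0.1233)² + … = 2.0893
σ = √[2.0893 / 5] = 0.6464%
IR = μ / tracking error = 0.1233 / 0.6464 = 0.1907

0.191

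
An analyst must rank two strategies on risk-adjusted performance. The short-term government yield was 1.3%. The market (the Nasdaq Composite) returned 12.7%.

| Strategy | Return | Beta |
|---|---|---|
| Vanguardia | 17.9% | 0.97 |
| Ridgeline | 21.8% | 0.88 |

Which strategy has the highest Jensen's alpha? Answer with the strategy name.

Ridgeline

Vanguardia: α = 17.9% − [1.3% + 0.97 × (12.7% − 1.3%)] = 5.542
Ridgeline: α = 21.8% − [1.3% + 0.88 × (12.7% − 1.3%)] = 10.468
Highest: Ridgeline (10.468).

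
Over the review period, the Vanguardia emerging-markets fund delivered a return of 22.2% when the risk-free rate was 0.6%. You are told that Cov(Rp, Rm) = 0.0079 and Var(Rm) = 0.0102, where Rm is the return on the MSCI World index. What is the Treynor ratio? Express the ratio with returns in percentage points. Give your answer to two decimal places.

β = Cov / Var = 0.0079 / 0.0102 = 0.7745
Treynor = (Rp − Rf) / β = (22.2% − 0.6%) / 0.7745 = 21.60 / 0.7745 = 27.8890

27.89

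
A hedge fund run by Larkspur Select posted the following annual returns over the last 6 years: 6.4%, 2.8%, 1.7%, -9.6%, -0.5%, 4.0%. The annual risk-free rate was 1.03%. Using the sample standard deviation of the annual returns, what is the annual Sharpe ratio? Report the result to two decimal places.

-0.04

r̄ = (6.4 + 2.8 + 1.7 − 9.6 − 0.5 + 4) / 6 = 0.8000%
Σ(r − r̄)² = 156.2600; sample σ = √(156.2600/5) = 5.5903%
Sharpe = (r̄ − rf) / σ = (0.8000 − 1.03) / 5.5903 = -0.2300 / 5.5903 = -0.0411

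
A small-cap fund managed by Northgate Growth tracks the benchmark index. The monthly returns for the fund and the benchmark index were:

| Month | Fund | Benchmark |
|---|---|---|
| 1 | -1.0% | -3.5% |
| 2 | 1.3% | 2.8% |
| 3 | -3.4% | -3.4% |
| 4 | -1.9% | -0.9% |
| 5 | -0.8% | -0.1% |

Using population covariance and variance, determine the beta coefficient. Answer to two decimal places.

0.53

r̄p = -1.1600%,  r̄m = -1.0200%
Cov = Σ(rp − r̄p)(rm − r̄m) / 5 = 2.9148
Var(rm) = Σ(rm − r̄m)² / 5 = 5.4536
β = Cov / Var = 2.9148 / 5.4536 = 0.5345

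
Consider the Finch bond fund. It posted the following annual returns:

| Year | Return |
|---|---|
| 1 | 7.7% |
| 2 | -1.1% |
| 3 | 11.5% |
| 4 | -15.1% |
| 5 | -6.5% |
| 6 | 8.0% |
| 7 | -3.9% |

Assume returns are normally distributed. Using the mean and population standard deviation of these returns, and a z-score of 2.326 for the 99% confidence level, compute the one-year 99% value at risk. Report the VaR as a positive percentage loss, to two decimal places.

μ = (7.7 − 1.1 + 11.5 − 15.1 − 6.5 + 8 − 3.9) / 7 = 0.60 / 7 = 0.0857%
Population std dev = √[542.1686 / 7] = 8.8007%
VaR = −(μ − z·σ) = −(0.0857 − 2.326 × 8.8007) = −(-20.3847) = 20.3847%

20.38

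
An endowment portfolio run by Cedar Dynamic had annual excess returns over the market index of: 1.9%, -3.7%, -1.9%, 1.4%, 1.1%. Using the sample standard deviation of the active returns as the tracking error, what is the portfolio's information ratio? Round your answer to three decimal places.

-0.098

μ = (1.9 − 3.7 − 1.9 + 1.4 + 1.1) / 5 = -0.2400%
Σ(r − μ)² = 23.7920; sample σ = √(23.7920/4) = 2.4389%
IR = μ / tracking error = -0.2400 / 2.4389 = -0.0984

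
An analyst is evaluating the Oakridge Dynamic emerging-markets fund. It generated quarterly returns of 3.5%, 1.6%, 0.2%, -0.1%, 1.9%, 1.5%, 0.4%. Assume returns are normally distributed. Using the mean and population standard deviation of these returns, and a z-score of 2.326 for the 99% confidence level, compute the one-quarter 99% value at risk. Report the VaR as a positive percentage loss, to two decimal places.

r̄ = (3.5 + 1.6 + 0.2 − 0.1 + 1.9 + 1.5 + 0.4) / 7 = 1.2857%
Σ(r − r̄)² = (3.5 − 1.2857)² + (1.6 − 1.2857)² + … = 9.3086
population σ = √(9.3086 / 7) = √1.3298 = 1.1532%
VaR = −(r̄ − z·σ) = −(1.2857 − 2.326 × 1.1532) = −(-1.3966) = 1.3966%

1.40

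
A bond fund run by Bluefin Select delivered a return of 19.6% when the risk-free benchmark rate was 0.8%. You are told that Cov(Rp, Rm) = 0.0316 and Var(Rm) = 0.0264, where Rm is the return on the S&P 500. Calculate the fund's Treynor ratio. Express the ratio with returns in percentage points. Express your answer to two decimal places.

15.71

β = Cov / Var = 0.0316 / 0.0264 = 1.1970
Treynor = (Rp − Rf) / β = (19.6% − 0.8%) / 1.1970 = 18.80 / 1.1970 = 15.7059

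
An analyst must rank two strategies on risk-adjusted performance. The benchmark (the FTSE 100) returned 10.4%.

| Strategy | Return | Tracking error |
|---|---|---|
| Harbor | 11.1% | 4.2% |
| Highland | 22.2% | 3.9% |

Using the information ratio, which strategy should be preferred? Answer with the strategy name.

Highland

Harbor: IR = (11.1% − 10.4%) / 4.2% = 0.167
Highland: IR = (22.2% − 10.4%) / 3.9% = 3.026
Highest: Highland (3.026).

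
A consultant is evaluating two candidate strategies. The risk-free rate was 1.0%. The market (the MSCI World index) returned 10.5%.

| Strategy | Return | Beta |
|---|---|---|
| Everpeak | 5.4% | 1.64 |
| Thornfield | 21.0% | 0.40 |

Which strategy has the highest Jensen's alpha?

Everpeak: α = 5.4% − [1.0% + 1.64 × (10.5% − 1.0%)] = -11.180
Thornfield: α = 21.0% − [1.0% + 0.40 × (10.5% − 1.0%)] = 16.200
Highest: Thornfield (16.200).

Thornfield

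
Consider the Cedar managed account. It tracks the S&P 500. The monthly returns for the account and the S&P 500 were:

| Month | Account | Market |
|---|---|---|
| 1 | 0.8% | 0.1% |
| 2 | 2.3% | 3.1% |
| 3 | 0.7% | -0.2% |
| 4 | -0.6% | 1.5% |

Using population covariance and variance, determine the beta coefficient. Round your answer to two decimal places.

r̄p = 0.8000%,  r̄m = 1.1250%
Cov = Σ(rp − r̄p)(rm − r̄m) / 4 = 0.6425
Var(rm) = Σ(rm − r̄m)² / 4 = 1.7119
β = Cov / Var = 0.6425 / 1.7119 = 0.3753

0.38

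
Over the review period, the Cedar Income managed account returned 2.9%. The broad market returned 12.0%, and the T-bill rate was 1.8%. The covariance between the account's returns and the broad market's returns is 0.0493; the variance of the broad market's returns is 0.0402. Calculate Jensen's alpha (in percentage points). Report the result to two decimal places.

β = Cov / Var = 0.0493 / 0.0402 = 1.2264
E[R] = Rf + β(Rm − Rf) = 1.8% + 1.2264 × (12.0% − 1.8%) = 14.3093%
α = Rp − E[R] = 2.9% − 14.3093% = -11.4093

-11.41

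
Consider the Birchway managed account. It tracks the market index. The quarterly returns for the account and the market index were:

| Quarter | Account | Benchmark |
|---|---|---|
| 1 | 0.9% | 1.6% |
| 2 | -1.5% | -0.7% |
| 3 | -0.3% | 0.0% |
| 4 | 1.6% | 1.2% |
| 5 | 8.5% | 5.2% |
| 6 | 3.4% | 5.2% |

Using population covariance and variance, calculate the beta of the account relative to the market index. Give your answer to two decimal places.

r̄p = 2.1000%,  r̄m = 2.0833%
Cov = Σ(rp − r̄p)(rm − r̄m) / 6 = 6.6733
Var(rm) = Σ(rm − r̄m)² / 6 = 5.4214
β = Cov / Var = 6.6733 / 5.4214 = 1.2309

1.23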